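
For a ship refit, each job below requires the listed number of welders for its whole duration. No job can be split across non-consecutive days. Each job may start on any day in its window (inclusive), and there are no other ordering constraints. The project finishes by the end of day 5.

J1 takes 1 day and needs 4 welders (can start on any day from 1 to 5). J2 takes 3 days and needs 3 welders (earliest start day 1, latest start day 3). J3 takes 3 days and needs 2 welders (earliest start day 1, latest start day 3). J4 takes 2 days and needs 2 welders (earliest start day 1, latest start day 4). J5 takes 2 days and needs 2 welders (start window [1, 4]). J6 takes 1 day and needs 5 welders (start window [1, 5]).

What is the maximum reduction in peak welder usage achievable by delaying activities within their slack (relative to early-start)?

11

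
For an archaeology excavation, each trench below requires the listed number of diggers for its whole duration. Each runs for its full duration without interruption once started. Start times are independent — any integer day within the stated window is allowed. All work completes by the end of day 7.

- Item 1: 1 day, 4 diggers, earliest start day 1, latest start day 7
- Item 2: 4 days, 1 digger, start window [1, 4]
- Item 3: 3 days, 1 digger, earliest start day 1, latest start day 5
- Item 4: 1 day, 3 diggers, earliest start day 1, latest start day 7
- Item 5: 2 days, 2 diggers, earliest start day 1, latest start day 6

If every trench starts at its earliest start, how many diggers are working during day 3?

2

At early start, day 3 has: Item 2, Item 3.
Demand: 1 + 1 = 2.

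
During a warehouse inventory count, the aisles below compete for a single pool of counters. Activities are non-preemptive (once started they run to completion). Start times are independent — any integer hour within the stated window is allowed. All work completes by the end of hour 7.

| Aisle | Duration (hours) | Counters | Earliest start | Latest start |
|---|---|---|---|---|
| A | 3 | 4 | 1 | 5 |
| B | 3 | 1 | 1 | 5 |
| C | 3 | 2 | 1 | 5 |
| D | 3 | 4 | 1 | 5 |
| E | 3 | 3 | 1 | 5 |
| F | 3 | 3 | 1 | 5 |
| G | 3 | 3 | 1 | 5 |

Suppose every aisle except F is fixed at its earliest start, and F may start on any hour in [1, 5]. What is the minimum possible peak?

F@1: h1:20  h2:20  h3:20  h4:0  h5:0  h6:0  h7:0 → peak 20
F@2: h1:17  h2:20  h3:20  h4:3  h5:0  h6:0  h7:0 → peak 20
F@3: h1:17  h2:17  h3:20  h4:3  h5:3  h6:0  h7:0 → peak 20
F@4: h1:17  h2:17  h3:17  h4:3  h5:3  h6:3  h7:0 → peak 17
F@5: h1:17  h2:17  h3:17  h4:0  h5:3  h6:3  h7:3 → peak 17
Best is F@4, peak 17.

17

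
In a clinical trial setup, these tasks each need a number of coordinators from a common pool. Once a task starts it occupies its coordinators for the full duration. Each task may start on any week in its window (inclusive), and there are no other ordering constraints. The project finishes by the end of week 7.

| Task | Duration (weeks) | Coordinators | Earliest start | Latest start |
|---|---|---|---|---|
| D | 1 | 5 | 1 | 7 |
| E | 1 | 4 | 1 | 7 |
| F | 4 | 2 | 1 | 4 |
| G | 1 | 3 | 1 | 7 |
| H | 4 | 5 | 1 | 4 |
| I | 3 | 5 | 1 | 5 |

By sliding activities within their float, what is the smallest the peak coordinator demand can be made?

Early-start (D@1, E@1, F@1, G@1, H@1, I@1) gives peak 24: w1:24  w2:12  w3:12  w4:7  w5:0  w6:0  w7:0.
Shift E→2, H→3, I→5.
Schedule D@1, E@2, F@1, G@1, H@3, I@5: w1:10  w2:6  w3:7  w4:7  w5:10  w6:10  w7:5 — peak 10.

10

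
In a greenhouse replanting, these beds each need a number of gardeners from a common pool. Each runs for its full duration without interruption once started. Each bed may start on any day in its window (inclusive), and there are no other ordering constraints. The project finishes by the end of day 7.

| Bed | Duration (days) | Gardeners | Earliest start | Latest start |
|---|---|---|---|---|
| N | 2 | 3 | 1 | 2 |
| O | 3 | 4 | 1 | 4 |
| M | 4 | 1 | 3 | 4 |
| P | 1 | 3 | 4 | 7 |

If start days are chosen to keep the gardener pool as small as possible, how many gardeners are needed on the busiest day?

5

Early-start (N@1, O@1, M@3, P@4) gives peak 7: d1:7  d2:7  d3:5  d4:4  d5:1  d6:1  d7:0.
Shift O→3, P→6.
Schedule N@1, O@3, M@3, P@6: d1:3  d2:3  d3:5  d4:5  d5:5  d6:4  d7:0 — peak 5.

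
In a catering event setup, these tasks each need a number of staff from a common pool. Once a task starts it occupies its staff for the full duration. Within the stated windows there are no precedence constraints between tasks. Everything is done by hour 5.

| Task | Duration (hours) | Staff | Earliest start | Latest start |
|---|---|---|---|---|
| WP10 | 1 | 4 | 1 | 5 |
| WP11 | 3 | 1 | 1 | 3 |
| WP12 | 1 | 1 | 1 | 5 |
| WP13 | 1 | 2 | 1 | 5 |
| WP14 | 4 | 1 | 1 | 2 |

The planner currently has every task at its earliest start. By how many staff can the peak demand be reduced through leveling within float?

Early-start peak: h1:9  h2:2  h3:2  h4:1  h5:0 ⇒ 9.
Leveled (WP10@1, WP11@2, WP12@2, WP13@3, WP14@2): h1:4  h2:3  h3:4  h4:2  h5:1 ⇒ 4.
Reduction 9 − 4 = 5.

5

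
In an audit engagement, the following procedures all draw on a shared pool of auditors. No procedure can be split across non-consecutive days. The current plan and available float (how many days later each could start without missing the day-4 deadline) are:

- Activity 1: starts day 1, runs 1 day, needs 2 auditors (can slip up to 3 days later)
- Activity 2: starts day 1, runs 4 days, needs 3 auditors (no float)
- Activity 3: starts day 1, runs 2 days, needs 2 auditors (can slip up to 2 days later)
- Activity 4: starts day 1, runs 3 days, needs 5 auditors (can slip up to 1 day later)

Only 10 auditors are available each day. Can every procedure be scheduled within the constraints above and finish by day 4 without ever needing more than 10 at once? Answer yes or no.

Schedule Activity 1@1, Activity 2@1, Activity 3@1, Activity 4@2: d1:7  d2:10  d3:8  d4:8 — peak 10 ≤ 10.

yes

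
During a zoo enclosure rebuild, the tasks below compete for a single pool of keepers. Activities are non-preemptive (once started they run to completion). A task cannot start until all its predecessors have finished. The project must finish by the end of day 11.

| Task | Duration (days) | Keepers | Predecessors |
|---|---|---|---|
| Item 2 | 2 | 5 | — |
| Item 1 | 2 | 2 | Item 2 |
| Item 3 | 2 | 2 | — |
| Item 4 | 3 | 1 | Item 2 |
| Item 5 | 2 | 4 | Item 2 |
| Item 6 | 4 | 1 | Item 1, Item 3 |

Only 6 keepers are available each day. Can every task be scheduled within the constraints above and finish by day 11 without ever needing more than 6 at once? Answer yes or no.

Schedule Item 2@1, Item 1@3, Item 3@3, Item 4@3, Item 5@5, Item 6@6: d1:5  d2:5  d3:5  d4:5  d5:5  d6:5  d7:1  d8:1  d9:1  d10:0  d11:0 — peak 5 ≤ 6.

yes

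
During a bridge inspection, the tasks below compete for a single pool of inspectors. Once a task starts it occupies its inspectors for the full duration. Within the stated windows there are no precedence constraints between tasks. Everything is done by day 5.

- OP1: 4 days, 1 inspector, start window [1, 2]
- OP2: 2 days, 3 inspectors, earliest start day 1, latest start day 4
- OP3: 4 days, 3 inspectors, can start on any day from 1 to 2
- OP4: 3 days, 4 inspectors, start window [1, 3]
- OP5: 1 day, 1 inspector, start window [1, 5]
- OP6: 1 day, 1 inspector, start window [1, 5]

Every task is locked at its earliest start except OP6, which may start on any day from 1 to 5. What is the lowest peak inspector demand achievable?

12

OP6@1: d1:13  d2:11  d3:8  d4:4  d5:0 → peak 13
OP6@2: d1:12  d2:12  d3:8  d4:4  d5:0 → peak 12
OP6@3: d1:12  d2:11  d3:9  d4:4  d5:0 → peak 12
OP6@4: d1:12  d2:11  d3:8  d4:5  d5:0 → peak 12
OP6@5: d1:12  d2:11  d3:8  d4:4  d5:1 → peak 12
Best is OP6@2, peak 12.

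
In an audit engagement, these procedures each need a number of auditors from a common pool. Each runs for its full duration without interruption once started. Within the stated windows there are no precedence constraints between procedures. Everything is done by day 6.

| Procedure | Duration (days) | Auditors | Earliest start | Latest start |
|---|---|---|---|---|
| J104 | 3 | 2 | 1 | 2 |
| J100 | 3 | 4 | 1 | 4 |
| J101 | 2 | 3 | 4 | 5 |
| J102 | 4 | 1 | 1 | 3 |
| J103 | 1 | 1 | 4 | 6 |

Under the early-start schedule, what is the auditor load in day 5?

3

At early start, day 5 has: J101.
Demand: 3 = 3.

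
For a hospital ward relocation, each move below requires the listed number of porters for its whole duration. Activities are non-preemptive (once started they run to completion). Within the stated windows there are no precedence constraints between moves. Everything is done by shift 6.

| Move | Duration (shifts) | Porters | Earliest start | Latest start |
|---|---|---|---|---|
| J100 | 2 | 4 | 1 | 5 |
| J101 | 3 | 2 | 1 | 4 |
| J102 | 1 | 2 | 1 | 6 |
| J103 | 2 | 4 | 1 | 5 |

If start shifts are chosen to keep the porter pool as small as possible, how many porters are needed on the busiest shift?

6

Early-start (J100@1, J101@1, J102@1, J103@1) gives peak 12: s1:12  s2:10  s3:2  s4:0  s5:0  s6:0.
Shift J102→3, J103→4.
Schedule J100@1, J101@1, J102@3, J103@4: s1:6  s2:6  s3:4  s4:4  s5:4  s6:0 — peak 6.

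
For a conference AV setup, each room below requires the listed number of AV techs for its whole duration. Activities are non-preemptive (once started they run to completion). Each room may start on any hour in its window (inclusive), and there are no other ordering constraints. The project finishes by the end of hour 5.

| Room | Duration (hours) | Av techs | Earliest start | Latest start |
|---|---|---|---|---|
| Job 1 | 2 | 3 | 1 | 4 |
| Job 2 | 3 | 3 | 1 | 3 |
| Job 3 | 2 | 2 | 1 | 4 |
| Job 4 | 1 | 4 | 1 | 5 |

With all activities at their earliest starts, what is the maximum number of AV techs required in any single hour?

12

Early-start schedule: Job 1@1, Job 2@1, Job 3@1, Job 4@1.
Load per hour: hour 1: 12, hour 2: 8, hour 3: 3, hour 4: 0, hour 5: 0.
Peak is 12.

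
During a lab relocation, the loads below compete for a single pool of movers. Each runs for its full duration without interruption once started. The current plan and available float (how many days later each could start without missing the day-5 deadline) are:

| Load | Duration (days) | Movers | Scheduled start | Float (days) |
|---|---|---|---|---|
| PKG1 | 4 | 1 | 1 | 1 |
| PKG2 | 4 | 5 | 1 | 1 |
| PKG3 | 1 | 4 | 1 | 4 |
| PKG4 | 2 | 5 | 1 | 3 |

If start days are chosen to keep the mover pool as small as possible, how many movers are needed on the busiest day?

Early-start (PKG1@1, PKG2@1, PKG3@1, PKG4@1) gives peak 15: d1:15  d2:11  d3:6  d4:6  d5:0.
Shift PKG4→2.
Schedule PKG1@1, PKG2@1, PKG3@1, PKG4@2: d1:10  d2:11  d3:11  d4:6  d5:0 — peak 11.

11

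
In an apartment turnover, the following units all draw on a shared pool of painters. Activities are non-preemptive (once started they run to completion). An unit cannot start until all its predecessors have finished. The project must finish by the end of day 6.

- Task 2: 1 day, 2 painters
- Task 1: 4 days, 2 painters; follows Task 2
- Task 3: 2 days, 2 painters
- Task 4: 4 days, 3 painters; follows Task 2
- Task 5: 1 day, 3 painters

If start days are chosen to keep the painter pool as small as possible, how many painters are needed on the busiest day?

Early-start (Task 2@1, Task 1@2, Task 3@1, Task 4@2, Task 5@1) gives peak 7: d1:7  d2:7  d3:5  d4:5  d5:5  d6:0.
Shift Task 1→3, Task 5→6.
Schedule Task 2@1, Task 1@3, Task 3@1, Task 4@2, Task 5@6: d1:4  d2:5  d3:5  d4:5  d5:5  d6:5 — peak 5.
Total painter-days = 29 over 6 days ⇒ peak ≥ ⌈29/6⌉ = 5, so 5 is optimal.

5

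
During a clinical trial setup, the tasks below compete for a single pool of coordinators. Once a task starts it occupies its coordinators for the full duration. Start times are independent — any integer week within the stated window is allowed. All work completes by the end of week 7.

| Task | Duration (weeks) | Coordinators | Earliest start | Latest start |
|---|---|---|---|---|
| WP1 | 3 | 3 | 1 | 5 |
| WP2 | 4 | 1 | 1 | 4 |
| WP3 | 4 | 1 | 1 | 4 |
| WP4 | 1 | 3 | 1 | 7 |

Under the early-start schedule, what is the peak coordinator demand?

8

Early-start schedule: WP1@1, WP2@1, WP3@1, WP4@1.
Load per week: week 1: 8, week 2: 5, week 3: 5, week 4: 2, week 5: 0, week 6: 0, week 7: 0.
Peak is 8.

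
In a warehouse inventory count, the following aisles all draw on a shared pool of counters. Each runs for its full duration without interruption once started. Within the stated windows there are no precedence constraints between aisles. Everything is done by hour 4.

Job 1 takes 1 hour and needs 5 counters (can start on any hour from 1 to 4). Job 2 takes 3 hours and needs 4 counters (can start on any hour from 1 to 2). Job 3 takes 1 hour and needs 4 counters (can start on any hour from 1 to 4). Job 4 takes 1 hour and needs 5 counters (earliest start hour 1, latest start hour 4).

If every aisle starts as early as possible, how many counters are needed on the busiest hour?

18

Early-start schedule: Job 1@1, Job 2@1, Job 3@1, Job 4@1.
Load per hour: hour 1: 18, hour 2: 4, hour 3: 4, hour 4: 0.
Peak is 18.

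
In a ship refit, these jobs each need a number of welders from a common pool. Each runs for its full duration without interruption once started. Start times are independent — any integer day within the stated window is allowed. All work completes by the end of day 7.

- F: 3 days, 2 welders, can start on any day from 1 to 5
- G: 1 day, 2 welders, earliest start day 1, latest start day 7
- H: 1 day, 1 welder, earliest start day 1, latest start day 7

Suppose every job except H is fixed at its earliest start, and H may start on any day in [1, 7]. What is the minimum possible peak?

H@1: d1:5  d2:2  d3:2  d4:0  d5:0  d6:0  d7:0 → peak 5
H@2: d1:4  d2:3  d3:2  d4:0  d5:0  d6:0  d7:0 → peak 4
H@3: d1:4  d2:2  d3:3  d4:0  d5:0  d6:0  d7:0 → peak 4
H@4: d1:4  d2:2  d3:2  d4:1  d5:0  d6:0  d7:0 → peak 4
H@5: d1:4  d2:2  d3:2  d4:0  d5:1  d6:0  d7:0 → peak 4
H@6: d1:4  d2:2  d3:2  d4:0  d5:0  d6:1  d7:0 → peak 4
H@7: d1:4  d2:2  d3:2  d4:0  d5:0  d6:0  d7:1 → peak 4
Best is H@2, peak 4.

4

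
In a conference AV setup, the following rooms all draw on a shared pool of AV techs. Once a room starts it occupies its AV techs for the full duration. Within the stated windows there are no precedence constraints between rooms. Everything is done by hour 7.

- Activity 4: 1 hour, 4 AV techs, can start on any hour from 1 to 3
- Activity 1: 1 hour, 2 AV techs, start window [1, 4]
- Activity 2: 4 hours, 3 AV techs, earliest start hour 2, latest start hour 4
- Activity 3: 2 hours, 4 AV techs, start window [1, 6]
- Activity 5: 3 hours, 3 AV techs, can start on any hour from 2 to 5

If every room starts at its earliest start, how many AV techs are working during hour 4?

At early start, hour 4 has: Activity 2, Activity 5.
Demand: 3 + 3 = 6.

6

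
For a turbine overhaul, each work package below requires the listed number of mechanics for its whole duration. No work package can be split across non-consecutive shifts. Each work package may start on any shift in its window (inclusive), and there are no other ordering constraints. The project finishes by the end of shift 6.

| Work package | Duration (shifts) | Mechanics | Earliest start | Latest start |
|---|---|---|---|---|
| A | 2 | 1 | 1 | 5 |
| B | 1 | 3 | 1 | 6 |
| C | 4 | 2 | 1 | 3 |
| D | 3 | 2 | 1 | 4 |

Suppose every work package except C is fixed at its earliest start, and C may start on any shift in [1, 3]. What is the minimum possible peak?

6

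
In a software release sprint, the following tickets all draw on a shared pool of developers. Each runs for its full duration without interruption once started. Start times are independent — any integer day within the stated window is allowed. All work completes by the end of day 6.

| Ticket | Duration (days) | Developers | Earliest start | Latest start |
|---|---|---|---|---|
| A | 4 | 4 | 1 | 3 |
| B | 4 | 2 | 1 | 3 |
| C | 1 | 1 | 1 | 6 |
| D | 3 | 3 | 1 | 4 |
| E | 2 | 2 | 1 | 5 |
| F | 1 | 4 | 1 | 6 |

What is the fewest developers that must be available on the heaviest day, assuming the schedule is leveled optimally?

9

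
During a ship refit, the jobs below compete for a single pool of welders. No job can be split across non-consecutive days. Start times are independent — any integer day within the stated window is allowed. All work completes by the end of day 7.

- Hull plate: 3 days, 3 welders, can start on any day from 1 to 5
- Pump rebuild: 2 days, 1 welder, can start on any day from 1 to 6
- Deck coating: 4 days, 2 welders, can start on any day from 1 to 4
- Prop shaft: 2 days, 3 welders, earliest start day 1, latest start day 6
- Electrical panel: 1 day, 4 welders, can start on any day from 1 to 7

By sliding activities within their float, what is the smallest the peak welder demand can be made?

5

Early-start (Hull plate@1, Pump rebuild@1, Deck coating@1, Prop shaft@1, Electrical panel@1) gives peak 13: d1:13  d2:9  d3:5  d4:2  d5:0  d6:0  d7:0.
Shift Deck coating→3, Prop shaft→4, Electrical panel→7.
Schedule Hull plate@1, Pump rebuild@1, Deck coating@3, Prop shaft@4, Electrical panel@7: d1:4  d2:4  d3:5  d4:5  d5:5  d6:2  d7:4 — peak 5.
Total welder-days = 29 over 7 days ⇒ peak ≥ ⌈29/7⌉ = 5, so 5 is optimal.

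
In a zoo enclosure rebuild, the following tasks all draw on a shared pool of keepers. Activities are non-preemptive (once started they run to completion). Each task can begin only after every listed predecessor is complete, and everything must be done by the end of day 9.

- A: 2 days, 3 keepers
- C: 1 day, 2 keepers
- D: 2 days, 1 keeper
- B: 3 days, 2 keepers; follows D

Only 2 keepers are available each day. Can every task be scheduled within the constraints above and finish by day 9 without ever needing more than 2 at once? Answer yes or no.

no

The minimum achievable peak is 3; 2 < 3, so no feasible schedule stays within the cap.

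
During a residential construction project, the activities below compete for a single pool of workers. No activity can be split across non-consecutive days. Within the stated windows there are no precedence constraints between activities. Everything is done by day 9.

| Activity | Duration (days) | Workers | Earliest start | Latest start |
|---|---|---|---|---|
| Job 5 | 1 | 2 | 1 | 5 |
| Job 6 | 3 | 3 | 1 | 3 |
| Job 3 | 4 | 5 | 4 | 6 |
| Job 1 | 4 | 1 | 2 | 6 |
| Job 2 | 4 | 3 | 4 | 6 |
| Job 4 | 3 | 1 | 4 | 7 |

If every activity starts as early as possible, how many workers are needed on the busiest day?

Early-start schedule: Job 5@1, Job 6@1, Job 3@4, Job 1@2, Job 2@4, Job 4@4.
Load per day: day 1: 5, day 2: 4, day 3: 4, day 4: 10, day 5: 10, day 6: 9, day 7: 8, day 8: 0, day 9: 0.
Peak is 10.

10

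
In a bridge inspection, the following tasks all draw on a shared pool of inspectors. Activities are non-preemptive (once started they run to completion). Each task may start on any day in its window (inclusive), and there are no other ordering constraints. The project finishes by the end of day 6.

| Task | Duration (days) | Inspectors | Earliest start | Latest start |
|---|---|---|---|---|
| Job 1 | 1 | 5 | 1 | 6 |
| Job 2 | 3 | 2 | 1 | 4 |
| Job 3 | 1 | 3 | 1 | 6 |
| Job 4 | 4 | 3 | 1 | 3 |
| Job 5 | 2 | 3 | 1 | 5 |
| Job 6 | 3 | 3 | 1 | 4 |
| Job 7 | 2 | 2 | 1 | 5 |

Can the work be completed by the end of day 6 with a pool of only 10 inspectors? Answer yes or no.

Schedule Job 1@1, Job 2@1, Job 3@2, Job 4@3, Job 5@2, Job 6@4, Job 7@4: d1:7  d2:8  d3:8  d4:8  d5:8  d6:6 — peak 8 ≤ 10.

yes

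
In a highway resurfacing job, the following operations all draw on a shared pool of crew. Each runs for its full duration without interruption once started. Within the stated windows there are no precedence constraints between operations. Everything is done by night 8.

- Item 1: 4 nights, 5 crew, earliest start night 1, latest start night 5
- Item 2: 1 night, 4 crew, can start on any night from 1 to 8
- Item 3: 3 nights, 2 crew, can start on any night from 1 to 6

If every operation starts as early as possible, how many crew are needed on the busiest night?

Early-start schedule: Item 1@1, Item 2@1, Item 3@1.
Load per night: night 1: 11, night 2: 7, night 3: 7, night 4: 5, night 5: 0, night 6: 0, night 7: 0, night 8: 0.
Peak is 11.

11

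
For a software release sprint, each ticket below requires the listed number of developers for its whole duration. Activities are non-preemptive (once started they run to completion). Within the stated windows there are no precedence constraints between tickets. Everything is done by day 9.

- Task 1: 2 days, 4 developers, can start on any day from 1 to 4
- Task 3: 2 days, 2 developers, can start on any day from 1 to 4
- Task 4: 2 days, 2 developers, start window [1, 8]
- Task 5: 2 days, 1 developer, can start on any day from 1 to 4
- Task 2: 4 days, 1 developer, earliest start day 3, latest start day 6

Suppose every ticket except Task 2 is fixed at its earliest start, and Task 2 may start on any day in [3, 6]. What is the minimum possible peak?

9

Task 2@3: d1:9  d2:9  d3:1  d4:1  d5:1  d6:1  d7:0  d8:0  d9:0 → peak 9
Task 2@4: d1:9  d2:9  d3:0  d4:1  d5:1  d6:1  d7:1  d8:0  d9:0 → peak 9
Task 2@5: d1:9  d2:9  d3:0  d4:0  d5:1  d6:1  d7:1  d8:1  d9:0 → peak 9
Task 2@6: d1:9  d2:9  d3:0  d4:0  d5:0  d6:1  d7:1  d8:1  d9:1 → peak 9
Best is Task 2@3, peak 9.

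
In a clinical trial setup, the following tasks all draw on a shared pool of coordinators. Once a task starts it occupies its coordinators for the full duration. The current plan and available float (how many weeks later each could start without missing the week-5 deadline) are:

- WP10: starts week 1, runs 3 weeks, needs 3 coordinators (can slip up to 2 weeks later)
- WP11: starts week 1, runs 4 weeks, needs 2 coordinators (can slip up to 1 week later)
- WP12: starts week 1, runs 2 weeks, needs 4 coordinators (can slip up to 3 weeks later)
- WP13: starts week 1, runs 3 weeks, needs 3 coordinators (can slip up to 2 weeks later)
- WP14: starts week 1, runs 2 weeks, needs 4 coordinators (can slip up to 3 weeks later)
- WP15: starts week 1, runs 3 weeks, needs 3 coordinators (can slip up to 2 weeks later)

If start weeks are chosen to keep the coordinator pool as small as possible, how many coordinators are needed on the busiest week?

11

Early-start (WP10@1, WP11@1, WP12@1, WP13@1, WP14@1, WP15@1) gives peak 19: w1:19  w2:19  w3:11  w4:2  w5:0.
Shift WP12→4, WP14→4.
Schedule WP10@1, WP11@1, WP12@4, WP13@1, WP14@4, WP15@1: w1:11  w2:11  w3:11  w4:10  w5:8 — peak 11.
Total coordinator-weeks = 51 over 5 weeks ⇒ peak ≥ ⌈51/5⌉ = 11, so 11 is optimal.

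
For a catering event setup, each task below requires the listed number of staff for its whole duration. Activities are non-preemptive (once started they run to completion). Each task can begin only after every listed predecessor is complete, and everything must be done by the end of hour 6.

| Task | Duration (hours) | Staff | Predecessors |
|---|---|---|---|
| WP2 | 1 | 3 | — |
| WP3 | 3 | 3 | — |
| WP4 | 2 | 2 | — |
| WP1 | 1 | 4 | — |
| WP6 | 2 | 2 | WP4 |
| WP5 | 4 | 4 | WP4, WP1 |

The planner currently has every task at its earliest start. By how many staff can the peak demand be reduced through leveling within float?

Early-start peak: h1:12  h2:5  h3:9  h4:6  h5:4  h6:4 ⇒ 12.
Leveled (WP2@2, WP3@2, WP4@1, WP1@1, WP6@5, WP5@3): h1:6  h2:8  h3:7  h4:7  h5:6  h6:6 ⇒ 8.
Reduction 12 − 8 = 4.

4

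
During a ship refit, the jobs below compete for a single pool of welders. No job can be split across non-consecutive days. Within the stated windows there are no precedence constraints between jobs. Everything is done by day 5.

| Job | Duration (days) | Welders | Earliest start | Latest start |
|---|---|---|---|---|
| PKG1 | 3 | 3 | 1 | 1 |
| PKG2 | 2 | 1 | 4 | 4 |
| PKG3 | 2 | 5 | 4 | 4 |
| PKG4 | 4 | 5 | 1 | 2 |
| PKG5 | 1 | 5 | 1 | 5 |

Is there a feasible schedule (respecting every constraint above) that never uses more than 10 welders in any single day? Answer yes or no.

The minimum achievable peak is 11; 10 < 11, so no feasible schedule stays within the cap.

no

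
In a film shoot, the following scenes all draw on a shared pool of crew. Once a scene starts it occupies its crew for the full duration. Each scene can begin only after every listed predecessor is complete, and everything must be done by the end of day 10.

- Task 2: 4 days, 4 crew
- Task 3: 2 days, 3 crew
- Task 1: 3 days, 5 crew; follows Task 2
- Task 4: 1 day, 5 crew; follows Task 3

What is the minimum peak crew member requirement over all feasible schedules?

Early-start (Task 2@1, Task 3@1, Task 1@5, Task 4@3) gives peak 9: d1:7  d2:7  d3:9  d4:4  d5:5  d6:5  d7:5  d8:0  d9:0  d10:0.
Shift Task 3→5, Task 1→7, Task 4→10.
Schedule Task 2@1, Task 3@5, Task 1@7, Task 4@10: d1:4  d2:4  d3:4  d4:4  d5:3  d6:3  d7:5  d8:5  d9:5  d10:5 — peak 5.
Total crew member-days = 42 over 10 days ⇒ peak ≥ ⌈42/10⌉ = 5, so 5 is optimal.

5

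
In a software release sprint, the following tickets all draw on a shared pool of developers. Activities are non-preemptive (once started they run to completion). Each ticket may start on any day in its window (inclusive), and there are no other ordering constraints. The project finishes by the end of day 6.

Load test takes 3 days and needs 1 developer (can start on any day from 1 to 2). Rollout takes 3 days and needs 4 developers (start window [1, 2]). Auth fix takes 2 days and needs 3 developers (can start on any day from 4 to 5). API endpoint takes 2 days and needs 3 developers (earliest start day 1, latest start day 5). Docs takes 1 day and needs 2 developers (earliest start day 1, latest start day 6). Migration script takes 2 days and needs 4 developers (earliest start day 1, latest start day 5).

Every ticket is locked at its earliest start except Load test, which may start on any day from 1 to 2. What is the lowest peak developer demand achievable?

Load test@1: d1:14  d2:12  d3:5  d4:3  d5:3  d6:0 → peak 14
Load test@2: d1:13  d2:12  d3:5  d4:4  d5:3  d6:0 → peak 13
Best is Load test@2, peak 13.

13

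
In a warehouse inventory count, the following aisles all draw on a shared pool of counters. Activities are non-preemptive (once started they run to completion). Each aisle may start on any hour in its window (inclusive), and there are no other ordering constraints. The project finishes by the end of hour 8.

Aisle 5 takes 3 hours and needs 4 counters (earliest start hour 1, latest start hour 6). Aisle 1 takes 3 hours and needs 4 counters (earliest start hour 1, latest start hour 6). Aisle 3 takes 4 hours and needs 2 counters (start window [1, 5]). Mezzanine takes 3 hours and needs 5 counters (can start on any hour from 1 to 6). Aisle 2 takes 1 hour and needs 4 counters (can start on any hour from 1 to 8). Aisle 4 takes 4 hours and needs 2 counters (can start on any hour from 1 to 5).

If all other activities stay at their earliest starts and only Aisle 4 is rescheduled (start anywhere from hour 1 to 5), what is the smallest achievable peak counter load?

19

Aisle 4@1: h1:21  h2:17  h3:17  h4:4  h5:0  h6:0  h7:0  h8:0 → peak 21
Aisle 4@2: h1:19  h2:17  h3:17  h4:4  h5:2  h6:0  h7:0  h8:0 → peak 19
Aisle 4@3: h1:19  h2:15  h3:17  h4:4  h5:2  h6:2  h7:0  h8:0 → peak 19
Aisle 4@4: h1:19  h2:15  h3:15  h4:4  h5:2  h6:2  h7:2  h8:0 → peak 19
Aisle 4@5: h1:19  h2:15  h3:15  h4:2  h5:2  h6:2  h7:2  h8:2 → peak 19
Best is Aisle 4@2, peak 19.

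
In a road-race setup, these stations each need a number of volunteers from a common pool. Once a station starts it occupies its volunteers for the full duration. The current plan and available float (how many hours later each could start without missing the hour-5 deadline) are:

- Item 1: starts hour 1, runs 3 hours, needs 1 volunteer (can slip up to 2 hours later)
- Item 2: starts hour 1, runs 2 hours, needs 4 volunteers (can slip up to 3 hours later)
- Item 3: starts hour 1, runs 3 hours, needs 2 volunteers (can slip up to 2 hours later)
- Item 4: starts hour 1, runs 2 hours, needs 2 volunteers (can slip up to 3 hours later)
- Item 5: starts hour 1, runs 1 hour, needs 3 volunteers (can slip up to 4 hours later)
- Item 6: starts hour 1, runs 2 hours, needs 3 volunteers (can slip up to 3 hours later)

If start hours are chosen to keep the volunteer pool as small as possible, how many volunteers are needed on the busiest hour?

6

Early-start (Item 1@1, Item 2@1, Item 3@1, Item 4@1, Item 5@1, Item 6@1) gives peak 15: h1:15  h2:12  h3:3  h4:0  h5:0.
Shift Item 2→4, Item 4→4, Item 6→2.
Schedule Item 1@1, Item 2@4, Item 3@1, Item 4@4, Item 5@1, Item 6@2: h1:6  h2:6  h3:6  h4:6  h5:6 — peak 6.
Total volunteer-hours = 30 over 5 hours ⇒ peak ≥ ⌈30/5⌉ = 6, so 6 is optimal.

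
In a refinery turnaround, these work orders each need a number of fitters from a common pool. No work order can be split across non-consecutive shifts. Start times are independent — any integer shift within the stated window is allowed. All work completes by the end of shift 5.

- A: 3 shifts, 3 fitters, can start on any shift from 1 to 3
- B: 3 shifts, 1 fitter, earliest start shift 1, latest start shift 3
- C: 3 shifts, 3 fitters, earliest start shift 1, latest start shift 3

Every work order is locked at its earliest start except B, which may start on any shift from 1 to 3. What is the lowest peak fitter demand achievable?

B@1: s1:7  s2:7  s3:7  s4:0  s5:0 → peak 7
B@2: s1:6  s2:7  s3:7  s4:1  s5:0 → peak 7
B@3: s1:6  s2:6  s3:7  s4:1  s5:1 → peak 7
Best is B@1, peak 7.

7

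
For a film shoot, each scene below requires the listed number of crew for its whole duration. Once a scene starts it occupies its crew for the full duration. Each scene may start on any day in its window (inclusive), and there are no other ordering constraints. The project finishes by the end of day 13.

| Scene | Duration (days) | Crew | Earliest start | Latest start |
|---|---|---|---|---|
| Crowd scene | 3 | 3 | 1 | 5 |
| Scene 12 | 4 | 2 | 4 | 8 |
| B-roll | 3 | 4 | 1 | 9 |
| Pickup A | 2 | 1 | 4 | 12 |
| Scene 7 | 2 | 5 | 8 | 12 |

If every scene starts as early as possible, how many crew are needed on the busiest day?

7

Early-start schedule: Crowd scene@1, Scene 12@4, B-roll@1, Pickup A@4, Scene 7@8.
Load per day: day 1: 7, day 2: 7, day 3: 7, day 4: 3, day 5: 3, day 6: 2, day 7: 2, day 8: 5, day 9: 5, day 10: 0, day 11: 0, day 12: 0, day 13: 0.
Peak is 7.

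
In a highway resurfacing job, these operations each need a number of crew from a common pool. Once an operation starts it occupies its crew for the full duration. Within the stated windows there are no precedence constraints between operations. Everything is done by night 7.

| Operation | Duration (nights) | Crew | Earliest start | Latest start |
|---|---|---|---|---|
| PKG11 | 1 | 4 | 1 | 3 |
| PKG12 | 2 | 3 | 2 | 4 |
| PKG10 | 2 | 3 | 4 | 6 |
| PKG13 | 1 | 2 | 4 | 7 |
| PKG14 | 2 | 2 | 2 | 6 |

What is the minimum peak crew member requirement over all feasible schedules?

4

Early-start (PKG11@1, PKG12@2, PKG10@4, PKG13@4, PKG14@2) gives peak 5: n1:4  n2:5  n3:5  n4:5  n5:3  n6:0  n7:0.
Shift PKG13→6, PKG14→6.
Schedule PKG11@1, PKG12@2, PKG10@4, PKG13@6, PKG14@6: n1:4  n2:3  n3:3  n4:3  n5:3  n6:4  n7:2 — peak 4.
Total crew member-nights = 22 over 7 nights ⇒ peak ≥ ⌈22/7⌉ = 4, so 4 is optimal.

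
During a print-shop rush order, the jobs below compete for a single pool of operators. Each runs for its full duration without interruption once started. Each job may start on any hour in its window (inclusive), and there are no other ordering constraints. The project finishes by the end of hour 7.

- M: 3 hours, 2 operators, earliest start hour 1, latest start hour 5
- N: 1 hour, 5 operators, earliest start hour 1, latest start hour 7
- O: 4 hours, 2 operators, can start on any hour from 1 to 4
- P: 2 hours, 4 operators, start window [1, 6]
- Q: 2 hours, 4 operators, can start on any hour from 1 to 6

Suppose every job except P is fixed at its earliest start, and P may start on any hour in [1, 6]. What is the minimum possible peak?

13

P@1: h1:17  h2:12  h3:4  h4:2  h5:0  h6:0  h7:0 → peak 17
P@2: h1:13  h2:12  h3:8  h4:2  h5:0  h6:0  h7:0 → peak 13
P@3: h1:13  h2:8  h3:8  h4:6  h5:0  h6:0  h7:0 → peak 13
P@4: h1:13  h2:8  h3:4  h4:6  h5:4  h6:0  h7:0 → peak 13
P@5: h1:13  h2:8  h3:4  h4:2  h5:4  h6:4  h7:0 → peak 13
P@6: h1:13  h2:8  h3:4  h4:2  h5:0  h6:4  h7:4 → peak 13
Best is P@2, peak 13.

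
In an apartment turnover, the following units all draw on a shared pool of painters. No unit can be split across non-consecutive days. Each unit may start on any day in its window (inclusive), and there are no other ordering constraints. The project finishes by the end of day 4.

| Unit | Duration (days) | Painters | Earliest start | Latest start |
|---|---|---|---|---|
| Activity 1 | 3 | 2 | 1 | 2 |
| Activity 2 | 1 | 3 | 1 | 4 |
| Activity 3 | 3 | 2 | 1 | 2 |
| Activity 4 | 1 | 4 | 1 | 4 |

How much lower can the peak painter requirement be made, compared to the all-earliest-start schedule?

Early-start peak: d1:11  d2:4  d3:4  d4:0 ⇒ 11.
Leveled (Activity 1@1, Activity 2@1, Activity 3@2, Activity 4@4): d1:5  d2:4  d3:4  d4:6 ⇒ 6.
Reduction 11 − 6 = 5.

5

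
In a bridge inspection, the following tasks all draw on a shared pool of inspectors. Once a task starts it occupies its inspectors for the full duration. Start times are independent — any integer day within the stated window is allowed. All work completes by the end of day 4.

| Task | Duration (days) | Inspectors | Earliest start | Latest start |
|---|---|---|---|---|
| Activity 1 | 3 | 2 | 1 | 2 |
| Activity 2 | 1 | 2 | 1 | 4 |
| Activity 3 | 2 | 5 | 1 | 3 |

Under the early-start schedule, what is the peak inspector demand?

9

Early-start schedule: Activity 1@1, Activity 2@1, Activity 3@1.
Load per day: day 1: 9, day 2: 7, day 3: 2, day 4: 0.
Peak is 9.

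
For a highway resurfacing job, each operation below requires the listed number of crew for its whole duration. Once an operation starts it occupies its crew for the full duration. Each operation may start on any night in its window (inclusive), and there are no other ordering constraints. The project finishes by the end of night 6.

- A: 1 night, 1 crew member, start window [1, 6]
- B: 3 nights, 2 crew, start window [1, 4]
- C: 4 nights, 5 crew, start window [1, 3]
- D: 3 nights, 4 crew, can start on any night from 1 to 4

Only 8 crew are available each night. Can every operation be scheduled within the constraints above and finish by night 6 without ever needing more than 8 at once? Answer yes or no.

The minimum achievable peak is 9; 8 < 9, so no feasible schedule stays within the cap.

no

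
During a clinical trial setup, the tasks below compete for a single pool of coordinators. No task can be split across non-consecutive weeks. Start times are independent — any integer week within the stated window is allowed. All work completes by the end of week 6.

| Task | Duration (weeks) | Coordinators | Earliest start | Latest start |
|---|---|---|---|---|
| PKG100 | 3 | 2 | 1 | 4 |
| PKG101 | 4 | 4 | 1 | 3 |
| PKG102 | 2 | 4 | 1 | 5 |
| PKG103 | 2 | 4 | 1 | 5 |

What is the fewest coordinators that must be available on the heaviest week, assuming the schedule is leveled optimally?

8

Early-start (PKG100@1, PKG101@1, PKG102@1, PKG103@1) gives peak 14: w1:14  w2:14  w3:6  w4:4  w5:0  w6:0.
Shift PKG102→4, PKG103→5.
Schedule PKG100@1, PKG101@1, PKG102@4, PKG103@5: w1:6  w2:6  w3:6  w4:8  w5:8  w6:4 — peak 8.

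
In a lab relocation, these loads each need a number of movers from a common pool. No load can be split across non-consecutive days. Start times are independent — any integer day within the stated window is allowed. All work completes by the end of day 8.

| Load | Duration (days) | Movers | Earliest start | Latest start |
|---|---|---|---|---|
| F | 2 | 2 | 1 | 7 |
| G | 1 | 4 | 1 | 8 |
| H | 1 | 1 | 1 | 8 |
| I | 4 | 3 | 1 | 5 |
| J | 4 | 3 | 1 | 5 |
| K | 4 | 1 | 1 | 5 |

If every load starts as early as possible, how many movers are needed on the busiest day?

14

Early-start schedule: F@1, G@1, H@1, I@1, J@1, K@1.
Load per day: day 1: 14, day 2: 9, day 3: 7, day 4: 7, day 5: 0, day 6: 0, day 7: 0, day 8: 0.
Peak is 14.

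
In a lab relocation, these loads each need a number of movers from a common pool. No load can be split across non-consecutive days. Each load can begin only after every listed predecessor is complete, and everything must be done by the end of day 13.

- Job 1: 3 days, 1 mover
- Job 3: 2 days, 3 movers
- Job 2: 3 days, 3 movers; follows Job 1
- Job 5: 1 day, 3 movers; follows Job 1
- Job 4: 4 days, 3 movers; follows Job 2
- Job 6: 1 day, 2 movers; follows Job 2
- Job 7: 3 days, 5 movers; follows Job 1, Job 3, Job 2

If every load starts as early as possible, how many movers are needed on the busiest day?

10

Early-start schedule: Job 1@1, Job 3@1, Job 2@4, Job 5@4, Job 4@7, Job 6@7, Job 7@7.
Load per day: day 1: 4, day 2: 4, day 3: 1, day 4: 6, day 5: 3, day 6: 3, day 7: 10, day 8: 8, day 9: 8, day 10: 3, day 11: 0, day 12: 0, day 13: 0.
Peak is 10.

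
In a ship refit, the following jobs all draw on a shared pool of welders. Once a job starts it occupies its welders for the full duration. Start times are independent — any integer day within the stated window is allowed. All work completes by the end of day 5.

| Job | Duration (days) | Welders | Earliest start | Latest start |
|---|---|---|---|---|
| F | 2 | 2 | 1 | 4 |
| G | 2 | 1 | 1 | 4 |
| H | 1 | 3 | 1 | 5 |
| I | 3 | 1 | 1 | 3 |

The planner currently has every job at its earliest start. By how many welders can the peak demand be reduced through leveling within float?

Early-start peak: d1:7  d2:4  d3:1  d4:0  d5:0 ⇒ 7.
Leveled (F@1, G@3, H@5, I@1): d1:3  d2:3  d3:2  d4:1  d5:3 ⇒ 3.
Reduction 7 − 3 = 4.

4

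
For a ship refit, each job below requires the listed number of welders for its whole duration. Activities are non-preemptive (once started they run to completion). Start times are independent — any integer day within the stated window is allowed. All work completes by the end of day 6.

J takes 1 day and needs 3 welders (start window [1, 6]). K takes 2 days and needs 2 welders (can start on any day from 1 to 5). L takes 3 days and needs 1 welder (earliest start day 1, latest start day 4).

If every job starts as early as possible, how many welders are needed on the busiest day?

Early-start schedule: J@1, K@1, L@1.
Load per day: day 1: 6, day 2: 3, day 3: 1, day 4: 0, day 5: 0, day 6: 0.
Peak is 6.

6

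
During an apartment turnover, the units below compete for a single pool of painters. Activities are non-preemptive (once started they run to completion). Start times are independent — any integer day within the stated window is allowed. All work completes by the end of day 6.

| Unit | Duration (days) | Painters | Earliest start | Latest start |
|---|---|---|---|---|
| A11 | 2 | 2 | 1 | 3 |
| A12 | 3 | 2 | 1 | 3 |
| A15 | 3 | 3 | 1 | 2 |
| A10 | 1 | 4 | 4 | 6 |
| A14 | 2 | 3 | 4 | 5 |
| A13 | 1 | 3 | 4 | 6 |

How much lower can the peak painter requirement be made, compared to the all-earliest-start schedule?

4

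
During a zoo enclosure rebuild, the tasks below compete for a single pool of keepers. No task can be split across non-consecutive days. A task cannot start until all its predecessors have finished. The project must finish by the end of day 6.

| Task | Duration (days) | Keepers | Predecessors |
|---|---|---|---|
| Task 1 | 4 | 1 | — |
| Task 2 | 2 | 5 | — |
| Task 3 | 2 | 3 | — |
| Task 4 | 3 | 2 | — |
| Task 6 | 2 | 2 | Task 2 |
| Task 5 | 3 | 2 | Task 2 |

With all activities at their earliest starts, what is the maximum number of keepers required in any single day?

Early-start schedule: Task 1@1, Task 2@1, Task 3@1, Task 4@1, Task 6@3, Task 5@3.
Load per day: day 1: 11, day 2: 11, day 3: 7, day 4: 5, day 5: 2, day 6: 0.
Peak is 11.

11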